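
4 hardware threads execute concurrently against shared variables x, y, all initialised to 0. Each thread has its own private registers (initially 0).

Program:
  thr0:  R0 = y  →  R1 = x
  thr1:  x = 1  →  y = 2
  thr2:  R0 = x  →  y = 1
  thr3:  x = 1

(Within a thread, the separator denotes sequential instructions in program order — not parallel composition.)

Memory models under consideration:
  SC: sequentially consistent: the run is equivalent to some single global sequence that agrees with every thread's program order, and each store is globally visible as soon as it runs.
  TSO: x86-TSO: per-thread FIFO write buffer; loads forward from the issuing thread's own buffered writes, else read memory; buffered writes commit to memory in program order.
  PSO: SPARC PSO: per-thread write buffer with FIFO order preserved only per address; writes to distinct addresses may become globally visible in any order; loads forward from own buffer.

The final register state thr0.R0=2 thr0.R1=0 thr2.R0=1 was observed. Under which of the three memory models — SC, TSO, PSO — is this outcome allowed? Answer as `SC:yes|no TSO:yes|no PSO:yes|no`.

SC:no TSO:no PSO:yes

outcome vector order: (thr0.R0,thr0.R1,thr2.R0)
SC (9): 0/0/0, 0/0/1, 0/1/0, 0/1/1, 1/0/0, 1/1/0, 1/1/1, 2/1/0, 2/1/1
TSO (9): 0/0/0, 0/0/1, 0/1/0, 0/1/1, 1/0/0, 1/1/0, 1/1/1, 2/1/0, 2/1/1
PSO (11): 0/0/0, 0/0/1, 0/1/0, 0/1/1, 1/0/0, 1/1/0, 1/1/1, 2/0/0, 2/0/1, 2/1/0, 2/1/1
target 2/0/1 ∈ {PSO}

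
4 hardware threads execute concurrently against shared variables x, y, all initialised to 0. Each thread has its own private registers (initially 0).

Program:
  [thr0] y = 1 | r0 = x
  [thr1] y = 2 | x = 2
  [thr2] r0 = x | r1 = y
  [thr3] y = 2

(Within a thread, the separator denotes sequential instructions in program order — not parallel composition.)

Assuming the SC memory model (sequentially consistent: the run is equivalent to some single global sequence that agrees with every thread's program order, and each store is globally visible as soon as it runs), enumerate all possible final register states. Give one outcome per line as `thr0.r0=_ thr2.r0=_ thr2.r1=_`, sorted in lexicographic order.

outcome vector order: (thr0.r0,thr2.r0,thr2.r1)
|SC outcomes| = 10

thr0.r0=0 thr2.r0=0 thr2.r1=0
thr0.r0=0 thr2.r0=0 thr2.r1=1
thr0.r0=0 thr2.r0=0 thr2.r1=2
thr0.r0=0 thr2.r0=2 thr2.r1=1
thr0.r0=0 thr2.r0=2 thr2.r1=2
thr0.r0=2 thr2.r0=0 thr2.r1=0
thr0.r0=2 thr2.r0=0 thr2.r1=1
thr0.r0=2 thr2.r0=0 thr2.r1=2
thr0.r0=2 thr2.r0=2 thr2.r1=1
thr0.r0=2 thr2.r0=2 thr2.r1=2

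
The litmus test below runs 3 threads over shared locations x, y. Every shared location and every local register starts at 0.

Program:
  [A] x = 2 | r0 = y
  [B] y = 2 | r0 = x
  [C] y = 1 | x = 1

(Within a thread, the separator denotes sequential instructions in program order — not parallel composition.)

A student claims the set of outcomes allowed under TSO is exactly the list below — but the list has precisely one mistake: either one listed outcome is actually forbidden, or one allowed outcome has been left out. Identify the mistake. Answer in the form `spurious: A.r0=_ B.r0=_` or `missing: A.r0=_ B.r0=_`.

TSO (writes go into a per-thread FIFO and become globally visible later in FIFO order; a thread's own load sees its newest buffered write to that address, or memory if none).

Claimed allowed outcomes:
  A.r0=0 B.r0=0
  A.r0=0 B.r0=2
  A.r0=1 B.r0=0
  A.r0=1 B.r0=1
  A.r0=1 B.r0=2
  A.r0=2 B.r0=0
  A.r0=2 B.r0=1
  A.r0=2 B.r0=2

outcome vector order: (A.r0,B.r0)
[TSO] allowed = {(0,0); (0,1); (0,2); (1,0); (1,1); (1,2); (2,0); (2,1); (2,2)}
TSO∖claimed = {(0,1)}

missing: A.r0=0 B.r0=1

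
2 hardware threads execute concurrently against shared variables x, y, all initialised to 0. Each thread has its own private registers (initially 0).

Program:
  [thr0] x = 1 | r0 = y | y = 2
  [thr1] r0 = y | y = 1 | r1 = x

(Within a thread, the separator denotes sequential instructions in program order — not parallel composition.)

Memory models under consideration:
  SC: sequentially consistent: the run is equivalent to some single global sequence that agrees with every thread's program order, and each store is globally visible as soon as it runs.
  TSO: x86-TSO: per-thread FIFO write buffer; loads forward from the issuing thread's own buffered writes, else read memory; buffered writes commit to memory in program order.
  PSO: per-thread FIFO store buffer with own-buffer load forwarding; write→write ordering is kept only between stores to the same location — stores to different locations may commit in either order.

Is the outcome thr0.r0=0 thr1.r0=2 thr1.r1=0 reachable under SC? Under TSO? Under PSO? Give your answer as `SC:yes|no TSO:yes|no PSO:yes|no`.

outcome vector order: (thr0.r0,thr1.r0,thr1.r1)
SC: 4 outcomes — {(0,0,1); (0,2,1); (1,0,0); (1,0,1)}
TSO: 5 outcomes — {(0,0,0); (0,0,1); (0,2,1); (1,0,0); (1,0,1)}
PSO: 6 outcomes — {(0,0,0); (0,0,1); (0,2,0); (0,2,1); (1,0,0); (1,0,1)}
target (0,2,0) ∈ {PSO}

SC:no TSO:no PSO:yes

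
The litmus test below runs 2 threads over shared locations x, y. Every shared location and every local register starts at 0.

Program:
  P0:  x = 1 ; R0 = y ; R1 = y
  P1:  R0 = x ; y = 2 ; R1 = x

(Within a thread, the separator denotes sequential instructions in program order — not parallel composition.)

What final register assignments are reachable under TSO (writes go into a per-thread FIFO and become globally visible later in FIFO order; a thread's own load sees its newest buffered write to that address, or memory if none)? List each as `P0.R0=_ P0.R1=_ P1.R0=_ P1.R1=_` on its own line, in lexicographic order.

P0.R0=0 P0.R1=0 P1.R0=0 P1.R1=0
P0.R0=0 P0.R1=0 P1.R0=0 P1.R1=1
P0.R0=0 P0.R1=0 P1.R0=1 P1.R1=1
P0.R0=0 P0.R1=2 P1.R0=0 P1.R1=0
P0.R0=0 P0.R1=2 P1.R0=0 P1.R1=1
P0.R0=0 P0.R1=2 P1.R0=1 P1.R1=1
P0.R0=2 P0.R1=2 P1.R0=0 P1.R1=0
P0.R0=2 P0.R1=2 P1.R0=0 P1.R1=1
P0.R0=2 P0.R1=2 P1.R0=1 P1.R1=1

outcome vector order: (P0.R0,P0.R1,P1.R0,P1.R1)
|TSO outcomes| = 9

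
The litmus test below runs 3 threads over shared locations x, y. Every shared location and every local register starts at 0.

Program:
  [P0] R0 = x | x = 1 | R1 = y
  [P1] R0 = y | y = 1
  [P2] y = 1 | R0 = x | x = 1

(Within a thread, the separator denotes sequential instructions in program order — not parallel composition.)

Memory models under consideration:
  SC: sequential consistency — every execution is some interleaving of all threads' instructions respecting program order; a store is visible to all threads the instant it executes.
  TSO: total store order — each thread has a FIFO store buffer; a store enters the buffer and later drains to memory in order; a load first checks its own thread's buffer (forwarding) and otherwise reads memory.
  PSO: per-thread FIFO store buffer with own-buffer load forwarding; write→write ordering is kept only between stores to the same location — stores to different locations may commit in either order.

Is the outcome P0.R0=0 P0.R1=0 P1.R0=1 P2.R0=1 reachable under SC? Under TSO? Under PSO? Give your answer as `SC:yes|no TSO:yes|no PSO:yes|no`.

outcome vector order: (P0.R0,P0.R1,P1.R0,P2.R0)
under SC → 0/0/0/1; 0/0/1/1; 0/1/0/0; 0/1/0/1; 0/1/1/0; 0/1/1/1; 1/1/0/0; 1/1/1/0
under TSO → 0/0/0/0; 0/0/0/1; 0/0/1/0; 0/0/1/1; 0/1/0/0; 0/1/0/1; 0/1/1/0; 0/1/1/1; 1/1/0/0; 1/1/1/0
under PSO → 0/0/0/0; 0/0/0/1; 0/0/1/0; 0/0/1/1; 0/1/0/0; 0/1/0/1; 0/1/1/0; 0/1/1/1; 1/0/0/0; 1/0/1/0; 1/1/0/0; 1/1/1/0
target 0/0/1/1 ∈ {SC,TSO,PSO}

SC:yes TSO:yes PSO:yes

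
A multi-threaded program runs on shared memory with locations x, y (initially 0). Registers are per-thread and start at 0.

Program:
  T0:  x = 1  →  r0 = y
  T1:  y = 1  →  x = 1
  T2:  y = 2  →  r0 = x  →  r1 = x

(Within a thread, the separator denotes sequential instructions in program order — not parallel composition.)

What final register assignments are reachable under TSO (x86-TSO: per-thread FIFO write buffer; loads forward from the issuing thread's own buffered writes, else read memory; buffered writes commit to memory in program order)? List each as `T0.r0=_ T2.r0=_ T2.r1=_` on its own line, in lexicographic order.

T0.r0=0 T2.r0=0 T2.r1=0
T0.r0=0 T2.r0=0 T2.r1=1
T0.r0=0 T2.r0=1 T2.r1=1
T0.r0=1 T2.r0=0 T2.r1=0
T0.r0=1 T2.r0=0 T2.r1=1
T0.r0=1 T2.r0=1 T2.r1=1
T0.r0=2 T2.r0=0 T2.r1=0
T0.r0=2 T2.r0=0 T2.r1=1
T0.r0=2 T2.r0=1 T2.r1=1

outcome vector order: (T0.r0,T2.r0,T2.r1)
|TSO outcomes| = 9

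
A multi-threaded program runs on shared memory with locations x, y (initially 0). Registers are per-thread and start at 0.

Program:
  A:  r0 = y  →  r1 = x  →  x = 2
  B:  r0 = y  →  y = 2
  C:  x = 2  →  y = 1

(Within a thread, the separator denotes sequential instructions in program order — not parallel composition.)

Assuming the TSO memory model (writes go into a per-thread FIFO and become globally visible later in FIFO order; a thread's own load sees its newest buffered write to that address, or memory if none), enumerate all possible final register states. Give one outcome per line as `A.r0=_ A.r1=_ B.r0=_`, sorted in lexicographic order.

outcome vector order: (A.r0,A.r1,B.r0)
|TSO outcomes| = 9

A.r0=0 A.r1=0 B.r0=0
A.r0=0 A.r1=0 B.r0=1
A.r0=0 A.r1=2 B.r0=0
A.r0=0 A.r1=2 B.r0=1
A.r0=1 A.r1=2 B.r0=0
A.r0=1 A.r1=2 B.r0=1
A.r0=2 A.r1=0 B.r0=0
A.r0=2 A.r1=2 B.r0=0
A.r0=2 A.r1=2 B.r0=1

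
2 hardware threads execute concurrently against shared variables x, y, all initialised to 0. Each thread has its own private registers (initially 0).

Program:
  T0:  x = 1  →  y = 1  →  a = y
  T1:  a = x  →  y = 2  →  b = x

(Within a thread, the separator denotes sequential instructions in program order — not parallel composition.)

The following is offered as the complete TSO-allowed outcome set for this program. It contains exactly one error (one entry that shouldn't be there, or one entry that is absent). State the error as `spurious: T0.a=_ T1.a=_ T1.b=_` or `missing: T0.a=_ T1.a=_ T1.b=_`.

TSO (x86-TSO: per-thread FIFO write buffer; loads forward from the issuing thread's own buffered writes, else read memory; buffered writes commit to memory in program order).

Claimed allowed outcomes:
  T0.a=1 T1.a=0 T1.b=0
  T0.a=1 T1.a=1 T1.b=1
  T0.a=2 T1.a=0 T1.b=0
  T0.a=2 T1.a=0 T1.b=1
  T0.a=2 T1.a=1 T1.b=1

missing: T0.a=1 T1.a=0 T1.b=1

outcome vector order: (T0.a,T1.a,T1.b)
[TSO] allowed = {<1 0 0>; <1 0 1>; <1 1 1>; <2 0 0>; <2 0 1>; <2 1 1>}
TSO∖claimed = {<1 0 1>}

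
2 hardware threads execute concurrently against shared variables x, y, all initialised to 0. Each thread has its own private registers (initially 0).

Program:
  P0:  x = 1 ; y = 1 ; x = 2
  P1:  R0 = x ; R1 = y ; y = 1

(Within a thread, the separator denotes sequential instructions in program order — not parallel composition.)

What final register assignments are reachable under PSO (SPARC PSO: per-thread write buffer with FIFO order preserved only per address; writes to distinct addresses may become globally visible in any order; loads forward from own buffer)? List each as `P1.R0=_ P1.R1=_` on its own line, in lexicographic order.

P1.R0=0 P1.R1=0
P1.R0=0 P1.R1=1
P1.R0=1 P1.R1=0
P1.R0=1 P1.R1=1
P1.R0=2 P1.R1=0
P1.R0=2 P1.R1=1

outcome vector order: (P1.R0,P1.R1)
|PSO outcomes| = 6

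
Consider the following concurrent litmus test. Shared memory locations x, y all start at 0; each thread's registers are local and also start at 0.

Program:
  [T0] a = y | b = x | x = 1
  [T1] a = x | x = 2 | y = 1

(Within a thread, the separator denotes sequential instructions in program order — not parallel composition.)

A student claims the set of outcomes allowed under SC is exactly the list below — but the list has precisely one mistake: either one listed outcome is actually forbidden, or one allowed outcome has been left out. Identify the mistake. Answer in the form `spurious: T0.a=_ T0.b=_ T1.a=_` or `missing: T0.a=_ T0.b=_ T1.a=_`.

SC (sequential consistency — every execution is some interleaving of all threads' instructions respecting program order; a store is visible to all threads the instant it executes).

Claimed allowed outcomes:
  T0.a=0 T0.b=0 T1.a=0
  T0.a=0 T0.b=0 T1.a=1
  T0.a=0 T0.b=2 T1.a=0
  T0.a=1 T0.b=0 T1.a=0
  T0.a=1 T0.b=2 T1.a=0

spurious: T0.a=1 T0.b=0 T1.a=0

outcome vector order: (T0.a,T0.b,T1.a)
SC: 4 outcomes — {0/0/0, 0/0/1, 0/2/0, 1/2/0}
claimed∖SC = {1/0/0}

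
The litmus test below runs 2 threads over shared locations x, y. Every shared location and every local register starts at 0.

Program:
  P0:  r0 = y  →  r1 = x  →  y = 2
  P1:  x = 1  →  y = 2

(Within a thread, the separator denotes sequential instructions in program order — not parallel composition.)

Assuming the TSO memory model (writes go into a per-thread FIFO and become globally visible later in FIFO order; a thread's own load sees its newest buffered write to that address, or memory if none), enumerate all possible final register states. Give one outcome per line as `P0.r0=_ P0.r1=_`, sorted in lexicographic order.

outcome vector order: (P0.r0,P0.r1)
|TSO outcomes| = 3

P0.r0=0 P0.r1=0
P0.r0=0 P0.r1=1
P0.r0=2 P0.r1=1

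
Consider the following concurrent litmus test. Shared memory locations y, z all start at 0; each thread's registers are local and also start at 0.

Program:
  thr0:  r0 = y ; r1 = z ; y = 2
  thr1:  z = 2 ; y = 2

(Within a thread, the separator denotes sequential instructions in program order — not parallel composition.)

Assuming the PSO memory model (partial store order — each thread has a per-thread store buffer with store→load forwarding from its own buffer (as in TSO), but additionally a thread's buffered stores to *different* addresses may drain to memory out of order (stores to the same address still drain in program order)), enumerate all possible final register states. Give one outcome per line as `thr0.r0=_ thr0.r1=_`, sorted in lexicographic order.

outcome vector order: (thr0.r0,thr0.r1)
|PSO outcomes| = 4

thr0.r0=0 thr0.r1=0
thr0.r0=0 thr0.r1=2
thr0.r0=2 thr0.r1=0
thr0.r0=2 thr0.r1=2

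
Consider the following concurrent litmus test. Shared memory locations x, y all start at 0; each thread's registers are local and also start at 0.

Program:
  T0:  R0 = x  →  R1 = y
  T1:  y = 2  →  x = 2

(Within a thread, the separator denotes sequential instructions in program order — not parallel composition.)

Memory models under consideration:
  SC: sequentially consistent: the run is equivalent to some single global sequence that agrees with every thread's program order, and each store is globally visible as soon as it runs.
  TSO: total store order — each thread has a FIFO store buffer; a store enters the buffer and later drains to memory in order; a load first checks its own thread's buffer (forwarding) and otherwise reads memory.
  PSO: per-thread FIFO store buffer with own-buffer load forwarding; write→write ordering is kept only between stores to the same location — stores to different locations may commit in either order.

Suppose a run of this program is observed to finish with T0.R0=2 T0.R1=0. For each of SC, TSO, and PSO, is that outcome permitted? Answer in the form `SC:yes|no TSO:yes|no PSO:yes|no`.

SC:no TSO:no PSO:yes

outcome vector order: (T0.R0,T0.R1)
under SC → (0,0); (0,2); (2,2)
under TSO → (0,0); (0,2); (2,2)
under PSO → (0,0); (0,2); (2,0); (2,2)
target (2,0) ∈ {PSO}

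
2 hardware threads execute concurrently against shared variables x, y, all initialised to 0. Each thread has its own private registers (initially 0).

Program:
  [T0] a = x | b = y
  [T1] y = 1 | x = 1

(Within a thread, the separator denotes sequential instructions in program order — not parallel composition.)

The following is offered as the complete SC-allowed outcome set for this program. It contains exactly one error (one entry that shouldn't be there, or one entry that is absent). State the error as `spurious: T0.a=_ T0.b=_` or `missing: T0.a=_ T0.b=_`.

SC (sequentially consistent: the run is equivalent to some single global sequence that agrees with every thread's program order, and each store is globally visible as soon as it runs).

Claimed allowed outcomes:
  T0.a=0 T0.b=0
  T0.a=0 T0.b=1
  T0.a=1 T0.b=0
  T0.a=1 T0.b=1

outcome vector order: (T0.a,T0.b)
under SC → 00; 01; 11
claimed∖SC = {10}

spurious: T0.a=1 T0.b=0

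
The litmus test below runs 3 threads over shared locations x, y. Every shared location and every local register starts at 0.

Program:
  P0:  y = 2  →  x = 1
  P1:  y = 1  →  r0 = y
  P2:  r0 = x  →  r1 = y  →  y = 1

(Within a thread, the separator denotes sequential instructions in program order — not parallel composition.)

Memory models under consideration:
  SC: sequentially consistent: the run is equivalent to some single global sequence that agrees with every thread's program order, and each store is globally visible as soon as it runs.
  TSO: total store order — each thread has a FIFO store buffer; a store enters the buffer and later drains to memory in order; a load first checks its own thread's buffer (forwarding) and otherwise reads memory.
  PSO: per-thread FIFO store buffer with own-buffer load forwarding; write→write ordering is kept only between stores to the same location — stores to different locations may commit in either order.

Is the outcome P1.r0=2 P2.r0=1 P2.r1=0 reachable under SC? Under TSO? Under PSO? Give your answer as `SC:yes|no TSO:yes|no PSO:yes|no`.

outcome vector order: (P1.r0,P2.r0,P2.r1)
SC (9): 100; 101; 102; 111; 112; 200; 201; 202; 212
TSO (9): 100; 101; 102; 111; 112; 200; 201; 202; 212
PSO (12): 100; 101; 102; 110; 111; 112; 200; 201; 202; 210; 211; 212
target 210 ∈ {PSO}

SC:no TSO:no PSO:yes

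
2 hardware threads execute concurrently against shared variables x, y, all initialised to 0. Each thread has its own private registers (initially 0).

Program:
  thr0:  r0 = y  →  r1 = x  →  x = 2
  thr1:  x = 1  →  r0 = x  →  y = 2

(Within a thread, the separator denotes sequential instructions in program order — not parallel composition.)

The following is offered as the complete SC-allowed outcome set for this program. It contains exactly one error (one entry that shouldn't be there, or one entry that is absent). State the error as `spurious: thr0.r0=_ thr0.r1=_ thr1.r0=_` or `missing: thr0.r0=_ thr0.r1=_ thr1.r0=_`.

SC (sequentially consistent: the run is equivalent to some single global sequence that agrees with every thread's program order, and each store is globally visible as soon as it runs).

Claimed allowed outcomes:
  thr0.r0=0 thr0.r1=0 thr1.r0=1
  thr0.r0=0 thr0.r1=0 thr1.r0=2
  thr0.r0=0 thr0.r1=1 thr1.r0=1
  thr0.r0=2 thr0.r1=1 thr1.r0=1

missing: thr0.r0=0 thr0.r1=1 thr1.r0=2

outcome vector order: (thr0.r0,thr0.r1,thr1.r0)
under SC → <0 0 1>; <0 0 2>; <0 1 1>; <0 1 2>; <2 1 1>
SC∖claimed = {<0 1 2>}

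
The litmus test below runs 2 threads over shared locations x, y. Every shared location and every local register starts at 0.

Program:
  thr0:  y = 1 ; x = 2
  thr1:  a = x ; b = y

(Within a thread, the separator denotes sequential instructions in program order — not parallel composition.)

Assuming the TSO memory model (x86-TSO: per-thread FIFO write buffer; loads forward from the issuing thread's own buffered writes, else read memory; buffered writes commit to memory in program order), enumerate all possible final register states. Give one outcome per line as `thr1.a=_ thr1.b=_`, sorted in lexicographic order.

thr1.a=0 thr1.b=0
thr1.a=0 thr1.b=1
thr1.a=2 thr1.b=1

outcome vector order: (thr1.a,thr1.b)
|TSO outcomes| = 3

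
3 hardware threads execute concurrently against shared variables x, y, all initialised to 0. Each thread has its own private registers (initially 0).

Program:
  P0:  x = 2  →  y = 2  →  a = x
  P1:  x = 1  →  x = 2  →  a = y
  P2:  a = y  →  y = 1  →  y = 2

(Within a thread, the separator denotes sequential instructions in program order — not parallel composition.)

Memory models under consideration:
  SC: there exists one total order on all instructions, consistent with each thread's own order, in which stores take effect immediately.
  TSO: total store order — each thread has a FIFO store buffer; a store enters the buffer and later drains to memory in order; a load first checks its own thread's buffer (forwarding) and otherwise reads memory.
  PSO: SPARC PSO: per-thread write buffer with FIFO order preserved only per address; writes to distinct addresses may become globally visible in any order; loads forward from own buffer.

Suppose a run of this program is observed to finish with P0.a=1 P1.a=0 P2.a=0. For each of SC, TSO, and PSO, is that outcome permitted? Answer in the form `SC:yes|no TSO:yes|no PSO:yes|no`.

outcome vector order: (P0.a,P1.a,P2.a)
[SC] allowed = {1/1/0, 1/1/2, 1/2/0, 1/2/2, 2/0/0, 2/0/2, 2/1/0, 2/1/2, 2/2/0, 2/2/2}
[TSO] allowed = {1/0/0, 1/0/2, 1/1/0, 1/1/2, 1/2/0, 1/2/2, 2/0/0, 2/0/2, 2/1/0, 2/1/2, 2/2/0, 2/2/2}
[PSO] allowed = {1/0/0, 1/0/2, 1/1/0, 1/1/2, 1/2/0, 1/2/2, 2/0/0, 2/0/2, 2/1/0, 2/1/2, 2/2/0, 2/2/2}
target 1/0/0 ∈ {TSO,PSO}

SC:no TSO:yes PSO:yes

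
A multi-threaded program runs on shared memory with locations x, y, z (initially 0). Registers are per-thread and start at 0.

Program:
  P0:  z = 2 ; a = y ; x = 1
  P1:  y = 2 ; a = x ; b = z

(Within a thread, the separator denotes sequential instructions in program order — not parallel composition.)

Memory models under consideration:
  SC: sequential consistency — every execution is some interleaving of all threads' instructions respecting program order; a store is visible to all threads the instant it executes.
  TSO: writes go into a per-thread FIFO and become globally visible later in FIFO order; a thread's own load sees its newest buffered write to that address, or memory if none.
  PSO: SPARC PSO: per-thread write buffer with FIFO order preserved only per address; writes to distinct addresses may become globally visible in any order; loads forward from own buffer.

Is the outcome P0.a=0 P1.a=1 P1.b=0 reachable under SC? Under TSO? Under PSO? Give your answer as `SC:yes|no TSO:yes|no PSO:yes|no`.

SC:no TSO:no PSO:yes

outcome vector order: (P0.a,P1.a,P1.b)
[SC] allowed = {(0,0,2); (0,1,2); (2,0,0); (2,0,2); (2,1,2)}
[TSO] allowed = {(0,0,0); (0,0,2); (0,1,2); (2,0,0); (2,0,2); (2,1,2)}
[PSO] allowed = {(0,0,0); (0,0,2); (0,1,0); (0,1,2); (2,0,0); (2,0,2); (2,1,0); (2,1,2)}
target (0,1,0) ∈ {PSO}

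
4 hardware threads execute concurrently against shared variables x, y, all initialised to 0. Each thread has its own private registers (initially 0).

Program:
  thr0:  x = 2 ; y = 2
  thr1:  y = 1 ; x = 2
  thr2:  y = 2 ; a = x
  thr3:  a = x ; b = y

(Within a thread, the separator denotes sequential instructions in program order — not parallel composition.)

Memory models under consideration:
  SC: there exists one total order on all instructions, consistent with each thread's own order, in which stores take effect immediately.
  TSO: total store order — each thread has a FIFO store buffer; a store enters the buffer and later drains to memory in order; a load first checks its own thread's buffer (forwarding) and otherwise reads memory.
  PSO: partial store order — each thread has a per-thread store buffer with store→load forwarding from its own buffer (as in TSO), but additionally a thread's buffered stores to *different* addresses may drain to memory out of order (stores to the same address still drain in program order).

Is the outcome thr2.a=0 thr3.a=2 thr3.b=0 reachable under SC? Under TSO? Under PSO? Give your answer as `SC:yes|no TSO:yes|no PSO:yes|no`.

SC:no TSO:yes PSO:yes

outcome vector order: (thr2.a,thr3.a,thr3.b)
SC (11): (0,0,0); (0,0,1); (0,0,2); (0,2,1); (0,2,2); (2,0,0); (2,0,1); (2,0,2); (2,2,0); (2,2,1); (2,2,2)
TSO (12): (0,0,0); (0,0,1); (0,0,2); (0,2,0); (0,2,1); (0,2,2); (2,0,0); (2,0,1); (2,0,2); (2,2,0); (2,2,1); (2,2,2)
PSO (12): (0,0,0); (0,0,1); (0,0,2); (0,2,0); (0,2,1); (0,2,2); (2,0,0); (2,0,1); (2,0,2); (2,2,0); (2,2,1); (2,2,2)
target (0,2,0) ∈ {TSO,PSO}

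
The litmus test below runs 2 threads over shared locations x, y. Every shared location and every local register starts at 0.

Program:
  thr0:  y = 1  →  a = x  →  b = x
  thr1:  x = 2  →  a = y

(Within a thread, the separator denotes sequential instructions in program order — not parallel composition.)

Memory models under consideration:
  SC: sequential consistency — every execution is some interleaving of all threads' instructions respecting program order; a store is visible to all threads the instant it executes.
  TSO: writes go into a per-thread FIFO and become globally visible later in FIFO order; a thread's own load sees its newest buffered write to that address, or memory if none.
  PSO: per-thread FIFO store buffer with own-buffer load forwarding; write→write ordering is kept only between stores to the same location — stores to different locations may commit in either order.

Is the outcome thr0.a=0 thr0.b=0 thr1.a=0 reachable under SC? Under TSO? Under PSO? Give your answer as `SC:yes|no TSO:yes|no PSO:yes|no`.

outcome vector order: (thr0.a,thr0.b,thr1.a)
SC: 4 outcomes — {001, 021, 220, 221}
TSO: 6 outcomes — {000, 001, 020, 021, 220, 221}
PSO: 6 outcomes — {000, 001, 020, 021, 220, 221}
target 000 ∈ {TSO,PSO}

SC:no TSO:yes PSO:yes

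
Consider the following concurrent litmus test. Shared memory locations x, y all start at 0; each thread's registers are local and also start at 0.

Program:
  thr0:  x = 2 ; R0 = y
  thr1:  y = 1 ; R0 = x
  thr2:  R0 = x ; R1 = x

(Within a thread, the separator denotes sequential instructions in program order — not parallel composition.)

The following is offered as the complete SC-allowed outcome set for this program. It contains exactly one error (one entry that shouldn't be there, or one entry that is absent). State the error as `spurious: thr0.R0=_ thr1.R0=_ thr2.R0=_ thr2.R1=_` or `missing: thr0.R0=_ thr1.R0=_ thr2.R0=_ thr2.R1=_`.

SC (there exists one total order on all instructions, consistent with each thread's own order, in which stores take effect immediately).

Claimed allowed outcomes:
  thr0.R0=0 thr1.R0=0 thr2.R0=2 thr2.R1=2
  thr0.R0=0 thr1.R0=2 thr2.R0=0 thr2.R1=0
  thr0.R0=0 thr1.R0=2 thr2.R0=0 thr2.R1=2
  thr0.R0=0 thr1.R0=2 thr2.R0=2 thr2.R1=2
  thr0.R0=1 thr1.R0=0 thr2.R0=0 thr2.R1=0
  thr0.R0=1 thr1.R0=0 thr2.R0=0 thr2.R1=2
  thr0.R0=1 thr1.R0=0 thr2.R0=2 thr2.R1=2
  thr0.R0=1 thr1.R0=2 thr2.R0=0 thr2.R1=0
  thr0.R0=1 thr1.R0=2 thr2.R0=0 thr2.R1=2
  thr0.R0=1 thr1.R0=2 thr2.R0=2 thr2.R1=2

outcome vector order: (thr0.R0,thr1.R0,thr2.R0,thr2.R1)
under SC → 0/2/0/0 0/2/0/2 0/2/2/2 1/0/0/0 1/0/0/2 1/0/2/2 1/2/0/0 1/2/0/2 1/2/2/2
claimed∖SC = {0/0/2/2}

spurious: thr0.R0=0 thr1.R0=0 thr2.R0=2 thr2.R1=2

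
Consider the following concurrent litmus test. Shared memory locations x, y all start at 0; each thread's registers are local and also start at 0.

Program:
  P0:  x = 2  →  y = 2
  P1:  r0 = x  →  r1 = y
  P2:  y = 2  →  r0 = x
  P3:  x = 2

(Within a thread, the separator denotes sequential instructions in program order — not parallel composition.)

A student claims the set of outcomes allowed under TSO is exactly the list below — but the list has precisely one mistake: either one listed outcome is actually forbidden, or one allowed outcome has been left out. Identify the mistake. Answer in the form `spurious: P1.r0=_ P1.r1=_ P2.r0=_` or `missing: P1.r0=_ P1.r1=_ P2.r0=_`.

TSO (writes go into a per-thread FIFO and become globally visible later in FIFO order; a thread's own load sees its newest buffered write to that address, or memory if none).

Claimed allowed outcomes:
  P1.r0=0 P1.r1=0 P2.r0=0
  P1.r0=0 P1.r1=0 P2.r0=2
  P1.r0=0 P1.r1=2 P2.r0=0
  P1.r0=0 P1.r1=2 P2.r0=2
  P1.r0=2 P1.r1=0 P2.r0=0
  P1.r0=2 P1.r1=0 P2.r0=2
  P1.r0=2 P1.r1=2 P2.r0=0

outcome vector order: (P1.r0,P1.r1,P2.r0)
[TSO] allowed = {<0 0 0>, <0 0 2>, <0 2 0>, <0 2 2>, <2 0 0>, <2 0 2>, <2 2 0>, <2 2 2>}
TSO∖claimed = {<2 2 2>}

missing: P1.r0=2 P1.r1=2 P2.r0=2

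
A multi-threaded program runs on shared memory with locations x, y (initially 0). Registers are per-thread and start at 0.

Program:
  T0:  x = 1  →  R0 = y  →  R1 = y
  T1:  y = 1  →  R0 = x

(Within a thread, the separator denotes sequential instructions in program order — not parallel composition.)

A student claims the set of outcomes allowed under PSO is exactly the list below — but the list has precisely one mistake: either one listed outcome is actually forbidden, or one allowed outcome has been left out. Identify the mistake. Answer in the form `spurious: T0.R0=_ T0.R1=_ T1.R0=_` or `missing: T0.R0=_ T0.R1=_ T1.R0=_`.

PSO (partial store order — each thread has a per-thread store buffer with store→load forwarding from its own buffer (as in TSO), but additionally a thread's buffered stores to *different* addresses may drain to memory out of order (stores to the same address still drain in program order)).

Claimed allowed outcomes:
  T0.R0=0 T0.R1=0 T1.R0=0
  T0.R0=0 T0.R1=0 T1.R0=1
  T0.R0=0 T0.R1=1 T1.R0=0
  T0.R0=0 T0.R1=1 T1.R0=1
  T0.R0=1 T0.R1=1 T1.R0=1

outcome vector order: (T0.R0,T0.R1,T1.R0)
[PSO] allowed = {(0,0,0), (0,0,1), (0,1,0), (0,1,1), (1,1,0), (1,1,1)}
PSO∖claimed = {(1,1,0)}

missing: T0.R0=1 T0.R1=1 T1.R0=0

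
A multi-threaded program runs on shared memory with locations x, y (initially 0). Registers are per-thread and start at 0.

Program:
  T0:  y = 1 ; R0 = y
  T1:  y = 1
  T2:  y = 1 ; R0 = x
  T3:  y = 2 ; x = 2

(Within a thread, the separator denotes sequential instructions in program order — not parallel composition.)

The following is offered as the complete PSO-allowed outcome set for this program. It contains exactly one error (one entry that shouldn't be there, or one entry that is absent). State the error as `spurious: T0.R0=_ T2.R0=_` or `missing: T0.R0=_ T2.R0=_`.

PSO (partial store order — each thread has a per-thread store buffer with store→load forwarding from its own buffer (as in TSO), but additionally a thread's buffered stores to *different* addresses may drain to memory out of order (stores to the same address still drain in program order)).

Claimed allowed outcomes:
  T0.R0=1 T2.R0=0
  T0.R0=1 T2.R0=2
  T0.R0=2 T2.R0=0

missing: T0.R0=2 T2.R0=2

outcome vector order: (T0.R0,T2.R0)
PSO (4): 1/0, 1/2, 2/0, 2/2
PSO∖claimed = {2/2}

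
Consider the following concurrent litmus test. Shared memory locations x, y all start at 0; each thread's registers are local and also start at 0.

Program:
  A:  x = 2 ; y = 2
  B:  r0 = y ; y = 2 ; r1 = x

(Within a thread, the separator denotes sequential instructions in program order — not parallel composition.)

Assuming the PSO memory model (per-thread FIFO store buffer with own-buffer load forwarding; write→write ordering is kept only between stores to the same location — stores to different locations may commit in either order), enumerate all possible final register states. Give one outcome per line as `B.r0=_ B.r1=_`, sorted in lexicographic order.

outcome vector order: (B.r0,B.r1)
|PSO outcomes| = 4

B.r0=0 B.r1=0
B.r0=0 B.r1=2
B.r0=2 B.r1=0
B.r0=2 B.r1=2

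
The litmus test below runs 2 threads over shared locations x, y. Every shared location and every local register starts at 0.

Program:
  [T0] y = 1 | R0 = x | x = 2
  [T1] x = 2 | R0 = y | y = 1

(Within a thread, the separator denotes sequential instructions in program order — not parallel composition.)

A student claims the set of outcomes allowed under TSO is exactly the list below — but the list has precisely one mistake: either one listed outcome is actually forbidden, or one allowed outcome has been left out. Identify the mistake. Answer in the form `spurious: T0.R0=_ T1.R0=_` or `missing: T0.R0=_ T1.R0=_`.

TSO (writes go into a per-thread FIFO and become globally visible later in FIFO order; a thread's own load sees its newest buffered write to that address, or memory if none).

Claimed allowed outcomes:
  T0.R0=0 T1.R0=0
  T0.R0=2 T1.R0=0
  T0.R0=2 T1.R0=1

outcome vector order: (T0.R0,T1.R0)
[TSO] allowed = {(0,0); (0,1); (2,0); (2,1)}
TSO∖claimed = {(0,1)}

missing: T0.R0=0 T1.R0=1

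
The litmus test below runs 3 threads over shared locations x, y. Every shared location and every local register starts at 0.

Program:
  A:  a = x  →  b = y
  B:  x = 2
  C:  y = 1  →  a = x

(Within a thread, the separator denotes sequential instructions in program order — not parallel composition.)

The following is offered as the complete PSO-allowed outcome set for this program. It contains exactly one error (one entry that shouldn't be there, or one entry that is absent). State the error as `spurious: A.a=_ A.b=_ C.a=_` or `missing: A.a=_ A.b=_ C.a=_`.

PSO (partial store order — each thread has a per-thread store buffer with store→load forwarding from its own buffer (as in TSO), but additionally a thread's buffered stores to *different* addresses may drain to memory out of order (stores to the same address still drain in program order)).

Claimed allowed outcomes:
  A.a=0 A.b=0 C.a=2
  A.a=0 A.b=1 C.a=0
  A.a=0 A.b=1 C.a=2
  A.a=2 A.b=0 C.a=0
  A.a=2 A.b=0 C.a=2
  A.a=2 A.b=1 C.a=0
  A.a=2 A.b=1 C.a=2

missing: A.a=0 A.b=0 C.a=0

outcome vector order: (A.a,A.b,C.a)
[PSO] allowed = {(0,0,0); (0,0,2); (0,1,0); (0,1,2); (2,0,0); (2,0,2); (2,1,0); (2,1,2)}
PSO∖claimed = {(0,0,0)}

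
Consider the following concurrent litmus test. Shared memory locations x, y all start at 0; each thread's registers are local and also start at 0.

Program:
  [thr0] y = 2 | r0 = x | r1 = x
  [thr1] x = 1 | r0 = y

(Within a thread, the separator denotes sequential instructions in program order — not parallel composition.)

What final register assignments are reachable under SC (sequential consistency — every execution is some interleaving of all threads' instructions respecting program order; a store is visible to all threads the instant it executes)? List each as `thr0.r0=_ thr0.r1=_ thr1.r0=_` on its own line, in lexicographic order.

outcome vector order: (thr0.r0,thr0.r1,thr1.r0)
|SC outcomes| = 4

thr0.r0=0 thr0.r1=0 thr1.r0=2
thr0.r0=0 thr0.r1=1 thr1.r0=2
thr0.r0=1 thr0.r1=1 thr1.r0=0
thr0.r0=1 thr0.r1=1 thr1.r0=2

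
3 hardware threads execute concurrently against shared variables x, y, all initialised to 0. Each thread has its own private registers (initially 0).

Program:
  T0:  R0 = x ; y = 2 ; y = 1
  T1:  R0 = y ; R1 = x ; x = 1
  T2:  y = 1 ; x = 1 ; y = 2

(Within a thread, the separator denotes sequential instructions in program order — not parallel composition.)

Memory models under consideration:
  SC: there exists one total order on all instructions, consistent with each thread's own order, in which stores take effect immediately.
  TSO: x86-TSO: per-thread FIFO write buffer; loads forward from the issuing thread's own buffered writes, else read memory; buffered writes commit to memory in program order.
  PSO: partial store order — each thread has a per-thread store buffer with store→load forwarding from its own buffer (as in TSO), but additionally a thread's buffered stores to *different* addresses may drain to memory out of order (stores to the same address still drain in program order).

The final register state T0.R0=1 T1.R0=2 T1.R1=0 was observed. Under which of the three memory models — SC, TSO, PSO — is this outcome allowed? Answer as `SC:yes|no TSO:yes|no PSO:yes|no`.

SC:no TSO:no PSO:yes

outcome vector order: (T0.R0,T1.R0,T1.R1)
SC: 11 outcomes — {000, 001, 010, 011, 020, 021, 100, 101, 110, 111, 121}
TSO: 11 outcomes — {000, 001, 010, 011, 020, 021, 100, 101, 110, 111, 121}
PSO: 12 outcomes — {000, 001, 010, 011, 020, 021, 100, 101, 110, 111, 120, 121}
target 120 ∈ {PSO}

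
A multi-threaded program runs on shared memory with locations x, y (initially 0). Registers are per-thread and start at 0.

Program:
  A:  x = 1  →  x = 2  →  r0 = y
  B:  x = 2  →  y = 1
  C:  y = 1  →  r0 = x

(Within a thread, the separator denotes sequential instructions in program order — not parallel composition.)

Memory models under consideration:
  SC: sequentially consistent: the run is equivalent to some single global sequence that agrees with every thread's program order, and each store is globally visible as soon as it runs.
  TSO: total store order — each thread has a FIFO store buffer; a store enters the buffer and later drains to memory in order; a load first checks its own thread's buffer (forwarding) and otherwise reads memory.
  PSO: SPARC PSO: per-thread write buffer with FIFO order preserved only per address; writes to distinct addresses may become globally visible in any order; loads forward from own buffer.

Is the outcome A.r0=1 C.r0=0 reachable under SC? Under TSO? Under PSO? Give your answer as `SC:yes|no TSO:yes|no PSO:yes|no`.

SC:yes TSO:yes PSO:yes

outcome vector order: (A.r0,C.r0)
SC (4): (0,2) (1,0) (1,1) (1,2)
TSO (6): (0,0) (0,1) (0,2) (1,0) (1,1) (1,2)
PSO (6): (0,0) (0,1) (0,2) (1,0) (1,1) (1,2)
target (1,0) ∈ {SC,TSO,PSO}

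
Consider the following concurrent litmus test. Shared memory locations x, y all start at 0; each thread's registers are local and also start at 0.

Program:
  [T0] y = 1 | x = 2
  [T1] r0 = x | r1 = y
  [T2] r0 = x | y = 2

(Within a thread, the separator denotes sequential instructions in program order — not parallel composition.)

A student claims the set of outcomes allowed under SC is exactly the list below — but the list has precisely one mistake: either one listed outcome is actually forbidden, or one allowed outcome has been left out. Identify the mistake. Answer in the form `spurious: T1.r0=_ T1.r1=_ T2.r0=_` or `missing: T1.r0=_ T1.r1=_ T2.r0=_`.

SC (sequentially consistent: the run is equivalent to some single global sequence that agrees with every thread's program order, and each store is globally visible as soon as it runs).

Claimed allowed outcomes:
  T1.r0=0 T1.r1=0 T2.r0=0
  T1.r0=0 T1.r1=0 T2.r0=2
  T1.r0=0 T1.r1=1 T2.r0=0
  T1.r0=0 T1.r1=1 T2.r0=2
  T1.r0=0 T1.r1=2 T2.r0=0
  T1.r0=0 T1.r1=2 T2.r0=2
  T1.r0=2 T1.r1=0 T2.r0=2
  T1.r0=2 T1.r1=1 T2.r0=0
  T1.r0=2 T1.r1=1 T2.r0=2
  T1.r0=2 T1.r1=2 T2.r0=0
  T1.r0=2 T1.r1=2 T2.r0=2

outcome vector order: (T1.r0,T1.r1,T2.r0)
[SC] allowed = {<0 0 0> <0 0 2> <0 1 0> <0 1 2> <0 2 0> <0 2 2> <2 1 0> <2 1 2> <2 2 0> <2 2 2>}
claimed∖SC = {<2 0 2>}

spurious: T1.r0=2 T1.r1=0 T2.r0=2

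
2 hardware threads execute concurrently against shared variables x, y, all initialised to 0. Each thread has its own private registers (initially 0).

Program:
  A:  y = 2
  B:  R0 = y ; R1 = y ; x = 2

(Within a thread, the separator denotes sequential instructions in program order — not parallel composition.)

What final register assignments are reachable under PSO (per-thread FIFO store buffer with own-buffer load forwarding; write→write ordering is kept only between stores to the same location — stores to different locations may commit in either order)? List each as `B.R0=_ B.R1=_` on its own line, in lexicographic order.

outcome vector order: (B.R0,B.R1)
|PSO outcomes| = 3

B.R0=0 B.R1=0
B.R0=0 B.R1=2
B.R0=2 B.R1=2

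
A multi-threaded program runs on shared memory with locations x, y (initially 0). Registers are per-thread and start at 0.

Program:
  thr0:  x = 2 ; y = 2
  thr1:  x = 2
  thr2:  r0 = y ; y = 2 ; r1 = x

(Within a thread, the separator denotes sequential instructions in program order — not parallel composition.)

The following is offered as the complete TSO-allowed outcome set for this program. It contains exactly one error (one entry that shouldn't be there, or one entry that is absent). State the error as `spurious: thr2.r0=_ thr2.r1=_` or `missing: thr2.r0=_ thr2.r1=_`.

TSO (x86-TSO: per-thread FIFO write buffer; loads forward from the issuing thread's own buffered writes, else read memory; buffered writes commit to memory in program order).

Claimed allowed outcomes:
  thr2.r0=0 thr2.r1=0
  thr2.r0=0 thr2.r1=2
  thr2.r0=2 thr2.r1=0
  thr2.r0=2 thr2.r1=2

spurious: thr2.r0=2 thr2.r1=0

outcome vector order: (thr2.r0,thr2.r1)
TSO: 3 outcomes — {(0,0) (0,2) (2,2)}
claimed∖TSO = {(2,0)}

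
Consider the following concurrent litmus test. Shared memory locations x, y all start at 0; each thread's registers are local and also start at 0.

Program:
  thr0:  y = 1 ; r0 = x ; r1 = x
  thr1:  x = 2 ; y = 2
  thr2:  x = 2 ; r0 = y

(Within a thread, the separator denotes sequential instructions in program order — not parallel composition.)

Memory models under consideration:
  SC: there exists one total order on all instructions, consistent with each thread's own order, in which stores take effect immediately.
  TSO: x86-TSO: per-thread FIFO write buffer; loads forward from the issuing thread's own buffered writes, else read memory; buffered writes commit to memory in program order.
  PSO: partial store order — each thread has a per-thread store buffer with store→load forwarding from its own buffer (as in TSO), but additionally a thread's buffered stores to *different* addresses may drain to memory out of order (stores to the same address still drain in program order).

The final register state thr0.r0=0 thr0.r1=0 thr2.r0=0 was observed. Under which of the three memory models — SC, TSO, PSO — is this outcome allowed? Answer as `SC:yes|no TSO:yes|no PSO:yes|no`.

outcome vector order: (thr0.r0,thr0.r1,thr2.r0)
SC (7): (0,0,1); (0,0,2); (0,2,1); (0,2,2); (2,2,0); (2,2,1); (2,2,2)
TSO (9): (0,0,0); (0,0,1); (0,0,2); (0,2,0); (0,2,1); (0,2,2); (2,2,0); (2,2,1); (2,2,2)
PSO (9): (0,0,0); (0,0,1); (0,0,2); (0,2,0); (0,2,1); (0,2,2); (2,2,0); (2,2,1); (2,2,2)
target (0,0,0) ∈ {TSO,PSO}

SC:no TSO:yes PSO:yes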